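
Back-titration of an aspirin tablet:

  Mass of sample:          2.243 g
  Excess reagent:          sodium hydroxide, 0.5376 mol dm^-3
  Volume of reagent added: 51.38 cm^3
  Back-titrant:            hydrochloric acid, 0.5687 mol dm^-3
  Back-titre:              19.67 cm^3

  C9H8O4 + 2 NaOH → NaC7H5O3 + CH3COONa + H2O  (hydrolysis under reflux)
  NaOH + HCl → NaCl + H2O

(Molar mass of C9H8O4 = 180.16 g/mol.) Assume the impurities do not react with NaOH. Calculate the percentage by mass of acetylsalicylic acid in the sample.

66.01 %

n(NaOH) added = 0.05138 × 0.5376 = 0.02762 mol
n(HCl) used in back-titration = 0.01967 × 0.5687 = 0.01119 mol
n(NaOH) left over = 0.01119 mol (1:1 ratio)
n(NaOH) consumed by analyte = 0.02762 − 0.01119 = 0.01644 mol
From the 1:2 ratio, n(C9H8O4) = 1/2 × 0.01644 = 8.218 × 10^-3 mol
mass of C9H8O4 = 8.218 × 10^-3 × 180.16 = 1.481 g
% C9H8O4 = 1.481 / 2.243 × 100 = 66.01 %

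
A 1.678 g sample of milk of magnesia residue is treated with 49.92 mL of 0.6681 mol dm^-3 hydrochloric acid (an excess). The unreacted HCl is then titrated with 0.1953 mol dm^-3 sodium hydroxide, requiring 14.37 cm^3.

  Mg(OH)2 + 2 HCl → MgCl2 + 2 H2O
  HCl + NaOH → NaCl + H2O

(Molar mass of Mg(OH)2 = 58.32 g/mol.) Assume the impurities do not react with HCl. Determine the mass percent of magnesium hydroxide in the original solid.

n(HCl) added = 0.04992 × 0.6681 = 0.03335 mol
n(NaOH) used in back-titration = 0.01437 × 0.1953 = 2.806 × 10^-3 mol
n(HCl) left over = 2.806 × 10^-3 mol (1:1 ratio)
n(HCl) consumed by analyte = 0.03335 − 2.806 × 10^-3 = 0.03055 mol
From the 1:2 ratio, n(Mg(OH)2) = 1/2 × 0.03055 = 0.01527 mol
mass of Mg(OH)2 = 0.01527 × 58.32 = 0.8907 g
% Mg(OH)2 = 0.8907 / 1.678 × 100 = 53.08 %

53.08 %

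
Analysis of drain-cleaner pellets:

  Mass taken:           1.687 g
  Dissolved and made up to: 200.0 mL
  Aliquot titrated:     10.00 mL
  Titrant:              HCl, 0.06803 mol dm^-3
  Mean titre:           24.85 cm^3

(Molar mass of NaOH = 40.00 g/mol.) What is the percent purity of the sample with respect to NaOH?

80.17 %

NaOH + HCl → NaCl + H2O
n(HCl) per titration = 0.02485 × 0.06803 = 1.691 × 10^-3 mol
n(NaOH) in each aliquot = 1.691 × 10^-3 mol (1:1 ratio)
n(NaOH) in the whole flask = 1.691 × 10^-3 × 200.0/10.00 = 0.03381 mol
mass of NaOH = 0.03381 × 40.00 = 1.352 g
% NaOH = 1.352 / 1.687 × 100 = 80.17 %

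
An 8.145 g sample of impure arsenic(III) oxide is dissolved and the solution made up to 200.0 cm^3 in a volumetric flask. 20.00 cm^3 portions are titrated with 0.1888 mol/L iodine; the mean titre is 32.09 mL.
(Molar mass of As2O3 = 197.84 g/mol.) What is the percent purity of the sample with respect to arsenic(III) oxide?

73.58 %

As2O3 + 2 I2 + 2 H2O → As2O5 + 4 HI
n(I2) per titration = 0.03209 × 0.1888 = 6.059 × 10^-3 mol
From the 1:2 ratio, n(As2O3) in each aliquot = 1/2 × 6.059 × 10^-3 = 3.029 × 10^-3 mol
n(As2O3) in the whole flask = 3.029 × 10^-3 × 200.0/20.00 = 0.03029 mol
mass of As2O3 = 0.03029 × 197.84 = 5.993 g
% As2O3 = 5.993 / 8.145 × 100 = 73.58 %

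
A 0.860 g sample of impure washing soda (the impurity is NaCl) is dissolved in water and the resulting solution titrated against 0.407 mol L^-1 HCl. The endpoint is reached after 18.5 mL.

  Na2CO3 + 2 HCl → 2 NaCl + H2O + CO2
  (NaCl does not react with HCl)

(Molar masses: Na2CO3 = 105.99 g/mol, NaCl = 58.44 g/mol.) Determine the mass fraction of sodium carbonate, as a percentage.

46.4 %

n(HCl) = 0.0185 × 0.407 = 7.53 × 10^-3 mol
Let x = n(Na2CO3), y = n(NaCl).
Titrant: 2x = 7.53 × 10^-3;  mass: 105.99x + 58.44y = 0.860
Solving, x = 3.76 × 10^-3 mol, y = 7.89 × 10^-3 mol
mass of Na2CO3 = 3.76 × 10^-3 × 105.99 = 0.399 g
% Na2CO3 = 0.399 / 0.860 × 100 = 46.4 %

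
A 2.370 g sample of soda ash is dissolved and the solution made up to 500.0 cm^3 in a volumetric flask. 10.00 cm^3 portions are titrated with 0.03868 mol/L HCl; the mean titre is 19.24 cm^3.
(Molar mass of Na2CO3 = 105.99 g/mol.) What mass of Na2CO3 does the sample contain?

1.972 g

Na2CO3 + 2 HCl → 2 NaCl + H2O + CO2
n(HCl) per titration = 0.01924 × 0.03868 = 7.442 × 10^-4 mol
From the 1:2 ratio, n(Na2CO3) in each aliquot = 1/2 × 7.442 × 10^-4 = 3.721 × 10^-4 mol
n(Na2CO3) in the whole flask = 3.721 × 10^-4 × 500.0/10.00 = 0.01861 mol
mass of Na2CO3 = 0.01861 × 105.99 = 1.972 g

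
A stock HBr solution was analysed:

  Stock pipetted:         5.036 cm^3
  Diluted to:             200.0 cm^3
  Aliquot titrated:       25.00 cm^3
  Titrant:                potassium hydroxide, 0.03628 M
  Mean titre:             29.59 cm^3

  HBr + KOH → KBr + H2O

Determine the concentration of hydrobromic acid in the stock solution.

1.705 M

n(KOH) = 0.02959 × 0.03628 = 1.074 × 10^-3 mol
n(HBr) in the aliquot = 1.074 × 10^-3 mol (1:1 ratio)
[HBr]_dilute = 1.074 × 10^-3 / 0.02500 = 0.04294 mol/L
Dilution factor = 200.0 / 5.036 = 39.71
[HBr]_stock = 0.04294 × 39.71 = 1.705 mol/L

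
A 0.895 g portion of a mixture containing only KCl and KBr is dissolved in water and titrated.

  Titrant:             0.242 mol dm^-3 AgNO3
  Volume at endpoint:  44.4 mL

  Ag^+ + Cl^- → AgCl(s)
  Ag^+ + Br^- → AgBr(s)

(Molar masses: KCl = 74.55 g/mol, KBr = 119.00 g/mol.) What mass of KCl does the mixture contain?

0.643 g

n(AgNO3) = 0.0444 × 0.242 = 0.0107 mol
Let x = n(KCl), y = n(KBr).
Titrant: 1x + 1y = 0.0107;  mass: 74.55x + 119.00y = 0.895
Solving, x = 8.63 × 10^-3 mol, y = 2.11 × 10^-3 mol
mass of KCl = 8.63 × 10^-3 × 74.55 = 0.643 g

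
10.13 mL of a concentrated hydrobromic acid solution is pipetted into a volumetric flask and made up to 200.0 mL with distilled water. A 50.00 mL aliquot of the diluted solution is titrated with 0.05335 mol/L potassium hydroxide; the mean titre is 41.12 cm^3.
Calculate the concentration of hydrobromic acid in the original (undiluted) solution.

HBr + KOH → KBr + H2O
n(KOH) = 0.04112 × 0.05335 = 2.194 × 10^-3 mol
n(HBr) in the aliquot = 2.194 × 10^-3 mol (1:1 ratio)
[HBr]_dilute = 2.194 × 10^-3 / 0.05000 = 0.04388 mol/L
Dilution factor = 200.0 / 10.13 = 19.74
[HBr]_stock = 0.04388 × 19.74 = 0.8662 mol/L

0.8662 mol/L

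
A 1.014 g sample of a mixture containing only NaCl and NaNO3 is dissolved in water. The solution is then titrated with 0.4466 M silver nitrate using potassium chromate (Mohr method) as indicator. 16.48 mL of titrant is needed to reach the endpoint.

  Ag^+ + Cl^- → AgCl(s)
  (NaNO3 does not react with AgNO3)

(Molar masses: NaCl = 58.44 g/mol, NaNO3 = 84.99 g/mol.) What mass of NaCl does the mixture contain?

0.4301 g

n(AgNO3) = 0.01648 × 0.4466 = 7.360 × 10^-3 mol
Let x = n(NaCl), y = n(NaNO3).
Titrant: 1x = 7.360 × 10^-3;  mass: 58.44x + 84.99y = 1.014
Solving, x = 7.360 × 10^-3 mol, y = 6.870 × 10^-3 mol
mass of NaCl = 7.360 × 10^-3 × 58.44 = 0.4301 g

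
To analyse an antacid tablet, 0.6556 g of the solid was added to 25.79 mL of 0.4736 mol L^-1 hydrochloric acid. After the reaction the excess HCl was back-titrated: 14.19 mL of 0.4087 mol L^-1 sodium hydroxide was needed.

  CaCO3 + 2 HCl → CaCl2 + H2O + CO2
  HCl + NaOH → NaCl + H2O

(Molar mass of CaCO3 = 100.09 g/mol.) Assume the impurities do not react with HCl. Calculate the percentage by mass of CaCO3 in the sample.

48.97 %

n(HCl) added = 0.02579 × 0.4736 = 0.01221 mol
n(NaOH) used in back-titration = 0.01419 × 0.4087 = 5.799 × 10^-3 mol
n(HCl) left over = 5.799 × 10^-3 mol (1:1 ratio)
n(HCl) consumed by analyte = 0.01221 − 5.799 × 10^-3 = 6.415 × 10^-3 mol
From the 1:2 ratio, n(CaCO3) = 1/2 × 6.415 × 10^-3 = 3.207 × 10^-3 mol
mass of CaCO3 = 3.207 × 10^-3 × 100.09 = 0.3210 g
% CaCO3 = 0.3210 / 0.6556 × 100 = 48.97 %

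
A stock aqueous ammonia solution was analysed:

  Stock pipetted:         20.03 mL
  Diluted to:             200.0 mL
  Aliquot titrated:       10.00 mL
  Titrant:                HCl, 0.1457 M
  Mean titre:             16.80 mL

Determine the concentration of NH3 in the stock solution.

NH3 + HCl → NH4Cl
n(HCl) = 0.01680 × 0.1457 = 2.448 × 10^-3 mol
n(NH3) in the aliquot = 2.448 × 10^-3 mol (1:1 ratio)
[NH3]_dilute = 2.448 × 10^-3 / 0.01000 = 0.2448 mol/L
Dilution factor = 200.0 / 20.03 = 9.985
[NH3]_stock = 0.2448 × 9.985 = 2.444 mol/L

2.444 M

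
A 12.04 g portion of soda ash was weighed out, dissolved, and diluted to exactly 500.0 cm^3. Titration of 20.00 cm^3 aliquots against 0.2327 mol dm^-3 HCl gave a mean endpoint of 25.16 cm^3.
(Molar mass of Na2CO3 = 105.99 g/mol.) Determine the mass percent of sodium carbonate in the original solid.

64.43 %

Na2CO3 + 2 HCl → 2 NaCl + H2O + CO2
n(HCl) per titration = 0.02516 × 0.2327 = 5.855 × 10^-3 mol
From the 1:2 ratio, n(Na2CO3) in each aliquot = 1/2 × 5.855 × 10^-3 = 2.927 × 10^-3 mol
n(Na2CO3) in the whole flask = 2.927 × 10^-3 × 500.0/20.00 = 0.07318 mol
mass of Na2CO3 = 0.07318 × 105.99 = 7.757 g
% Na2CO3 = 7.757 / 12.04 × 100 = 64.43 %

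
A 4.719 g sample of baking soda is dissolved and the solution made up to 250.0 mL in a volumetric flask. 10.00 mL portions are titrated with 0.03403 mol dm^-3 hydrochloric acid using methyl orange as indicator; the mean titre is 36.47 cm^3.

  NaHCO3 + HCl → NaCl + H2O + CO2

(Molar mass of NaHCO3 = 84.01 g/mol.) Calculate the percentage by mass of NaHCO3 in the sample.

55.24 %

n(HCl) per titration = 0.03647 × 0.03403 = 1.241 × 10^-3 mol
n(NaHCO3) in each aliquot = 1.241 × 10^-3 mol (1:1 ratio)
n(NaHCO3) in the whole flask = 1.241 × 10^-3 × 250.0/10.00 = 0.03103 mol
mass of NaHCO3 = 0.03103 × 84.01 = 2.607 g
% NaHCO3 = 2.607 / 4.719 × 100 = 55.24 %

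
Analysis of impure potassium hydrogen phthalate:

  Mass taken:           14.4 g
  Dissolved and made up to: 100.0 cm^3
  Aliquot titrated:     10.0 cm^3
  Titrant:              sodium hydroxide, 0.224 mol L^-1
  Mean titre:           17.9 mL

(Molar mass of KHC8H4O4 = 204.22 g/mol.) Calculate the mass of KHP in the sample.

KHC8H4O4 + NaOH → KNaC8H4O4 + H2O
n(NaOH) per titration = 0.0179 × 0.224 = 4.01 × 10^-3 mol
n(KHC8H4O4) in each aliquot = 4.01 × 10^-3 mol (1:1 ratio)
n(KHC8H4O4) in the whole flask = 4.01 × 10^-3 × 100.0/10.0 = 0.0401 mol
mass of KHC8H4O4 = 0.0401 × 204.22 = 8.19 g

8.19 g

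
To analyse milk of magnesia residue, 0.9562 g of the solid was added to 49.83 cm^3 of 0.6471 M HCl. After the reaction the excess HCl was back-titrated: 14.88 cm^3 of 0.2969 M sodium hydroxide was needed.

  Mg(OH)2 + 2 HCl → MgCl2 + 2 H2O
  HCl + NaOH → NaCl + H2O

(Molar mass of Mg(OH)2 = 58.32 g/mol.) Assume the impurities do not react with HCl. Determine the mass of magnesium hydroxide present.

n(HCl) added = 0.04983 × 0.6471 = 0.03224 mol
n(NaOH) used in back-titration = 0.01488 × 0.2969 = 4.418 × 10^-3 mol
n(HCl) left over = 4.418 × 10^-3 mol (1:1 ratio)
n(HCl) consumed by analyte = 0.03224 − 4.418 × 10^-3 = 0.02783 mol
From the 1:2 ratio, n(Mg(OH)2) = 1/2 × 0.02783 = 0.01391 mol
mass of Mg(OH)2 = 0.01391 × 58.32 = 0.8114 g

0.8114 g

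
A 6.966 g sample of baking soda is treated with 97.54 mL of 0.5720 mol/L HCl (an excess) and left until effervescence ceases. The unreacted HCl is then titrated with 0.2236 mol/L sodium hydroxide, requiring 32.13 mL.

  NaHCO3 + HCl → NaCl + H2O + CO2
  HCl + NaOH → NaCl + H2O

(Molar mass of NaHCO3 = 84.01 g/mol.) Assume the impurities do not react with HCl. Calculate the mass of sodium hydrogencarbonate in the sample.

n(HCl) added = 0.09754 × 0.5720 = 0.05579 mol
n(NaOH) used in back-titration = 0.03213 × 0.2236 = 7.184 × 10^-3 mol
n(HCl) left over = 7.184 × 10^-3 mol (1:1 ratio)
n(HCl) consumed by analyte = 0.05579 − 7.184 × 10^-3 = 0.04861 mol
n(NaHCO3) = 0.04861 mol (1:1 ratio)
mass of NaHCO3 = 0.04861 × 84.01 = 4.084 g

4.084 g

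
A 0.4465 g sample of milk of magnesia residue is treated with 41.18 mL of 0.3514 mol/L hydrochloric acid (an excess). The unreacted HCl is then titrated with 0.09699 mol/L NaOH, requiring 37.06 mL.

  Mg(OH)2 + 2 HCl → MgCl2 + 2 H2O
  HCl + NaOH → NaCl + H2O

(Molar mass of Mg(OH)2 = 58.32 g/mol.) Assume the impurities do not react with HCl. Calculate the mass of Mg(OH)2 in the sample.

0.3172 g

n(HCl) added = 0.04118 × 0.3514 = 0.01447 mol
n(NaOH) used in back-titration = 0.03706 × 0.09699 = 3.594 × 10^-3 mol
n(HCl) left over = 3.594 × 10^-3 mol (1:1 ratio)
n(HCl) consumed by analyte = 0.01447 − 3.594 × 10^-3 = 0.01088 mol
From the 1:2 ratio, n(Mg(OH)2) = 1/2 × 0.01088 = 5.438 × 10^-3 mol
mass of Mg(OH)2 = 5.438 × 10^-3 × 58.32 = 0.3172 g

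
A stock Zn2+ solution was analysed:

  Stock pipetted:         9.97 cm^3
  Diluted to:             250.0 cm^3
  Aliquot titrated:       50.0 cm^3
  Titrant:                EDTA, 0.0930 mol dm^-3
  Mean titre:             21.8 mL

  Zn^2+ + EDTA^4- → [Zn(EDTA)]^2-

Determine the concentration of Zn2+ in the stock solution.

n(EDTA) = 0.0218 × 0.0930 = 2.03 × 10^-3 mol
n(Zn2+) in the aliquot = 2.03 × 10^-3 mol (1:1 ratio)
[Zn2+]_dilute = 2.03 × 10^-3 / 0.0500 = 0.0405 mol/L
Dilution factor = 250.0 / 9.97 = 25.08
[Zn2+]_stock = 0.0405 × 25.08 = 1.02 mol/L

1.02 mol/L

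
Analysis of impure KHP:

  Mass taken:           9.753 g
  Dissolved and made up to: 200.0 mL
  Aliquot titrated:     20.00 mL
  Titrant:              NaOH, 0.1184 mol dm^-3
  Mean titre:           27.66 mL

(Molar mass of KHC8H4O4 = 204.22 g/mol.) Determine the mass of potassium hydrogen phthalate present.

6.688 g

KHC8H4O4 + NaOH → KNaC8H4O4 + H2O
n(NaOH) per titration = 0.02766 × 0.1184 = 3.275 × 10^-3 mol
n(KHC8H4O4) in each aliquot = 3.275 × 10^-3 mol (1:1 ratio)
n(KHC8H4O4) in the whole flask = 3.275 × 10^-3 × 200.0/20.00 = 0.03275 mol
mass of KHC8H4O4 = 0.03275 × 204.22 = 6.688 g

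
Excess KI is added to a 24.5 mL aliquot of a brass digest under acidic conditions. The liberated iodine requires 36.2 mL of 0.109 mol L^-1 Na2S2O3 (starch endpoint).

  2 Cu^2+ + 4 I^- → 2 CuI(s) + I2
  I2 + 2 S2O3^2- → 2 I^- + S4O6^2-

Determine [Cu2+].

n(S2O3^2-) = 0.0362 × 0.109 = 3.95 × 10^-3 mol
n(I2) = n(S2O3^2-)/2 = 1.97 × 10^-3 mol
From the 2:1 ratio, n(Cu2+) in the aliquot = 2/1 × 1.97 × 10^-3 = 3.95 × 10^-3 mol
[Cu2+] = 3.95 × 10^-3 / 0.0245 = 0.161 mol/L

0.161 mol/L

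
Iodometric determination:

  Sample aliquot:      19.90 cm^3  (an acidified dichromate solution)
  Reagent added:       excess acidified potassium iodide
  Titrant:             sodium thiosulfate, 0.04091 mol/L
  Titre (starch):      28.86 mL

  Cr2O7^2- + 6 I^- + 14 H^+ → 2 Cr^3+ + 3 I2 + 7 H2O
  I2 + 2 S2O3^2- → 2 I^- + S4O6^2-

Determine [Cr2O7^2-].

0.009888 mol/L

n(S2O3^2-) = 0.02886 × 0.04091 = 1.181 × 10^-3 mol
n(I2) = n(S2O3^2-)/2 = 5.903 × 10^-4 mol
From the 1:3 ratio, n(Cr2O7^2-) in the aliquot = 1/3 × 5.903 × 10^-4 = 1.968 × 10^-4 mol
[Cr2O7^2-] = 1.968 × 10^-4 / 0.01990 = 0.009888 mol/L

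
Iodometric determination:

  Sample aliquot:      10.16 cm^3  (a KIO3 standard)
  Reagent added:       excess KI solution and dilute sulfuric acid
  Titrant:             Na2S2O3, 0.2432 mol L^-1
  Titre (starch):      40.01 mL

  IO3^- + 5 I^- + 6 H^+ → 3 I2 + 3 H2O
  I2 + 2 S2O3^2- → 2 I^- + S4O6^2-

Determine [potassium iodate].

0.1596 mol/L

n(S2O3^2-) = 0.04001 × 0.2432 = 9.730 × 10^-3 mol
n(I2) = n(S2O3^2-)/2 = 4.865 × 10^-3 mol
From the 1:3 ratio, n(IO3^-) in the aliquot = 1/3 × 4.865 × 10^-3 = 1.622 × 10^-3 mol
[IO3^-] = 1.622 × 10^-3 / 0.01016 = 0.1596 mol/L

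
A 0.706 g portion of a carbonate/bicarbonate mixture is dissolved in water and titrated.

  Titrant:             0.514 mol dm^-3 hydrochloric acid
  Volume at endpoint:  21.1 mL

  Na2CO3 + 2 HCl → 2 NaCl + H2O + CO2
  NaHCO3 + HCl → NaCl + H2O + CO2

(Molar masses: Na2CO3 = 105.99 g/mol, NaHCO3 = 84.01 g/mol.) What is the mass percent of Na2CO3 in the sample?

49.6 %

n(HCl) = 0.0211 × 0.514 = 0.0108 mol
Let x = n(Na2CO3), y = n(NaHCO3).
Titrant: 2x + 1y = 0.0108;  mass: 105.99x + 84.01y = 0.706
Solving, x = 3.31 × 10^-3 mol, y = 4.23 × 10^-3 mol
mass of Na2CO3 = 3.31 × 10^-3 × 105.99 = 0.350 g
% Na2CO3 = 0.350 / 0.706 × 100 = 49.6 %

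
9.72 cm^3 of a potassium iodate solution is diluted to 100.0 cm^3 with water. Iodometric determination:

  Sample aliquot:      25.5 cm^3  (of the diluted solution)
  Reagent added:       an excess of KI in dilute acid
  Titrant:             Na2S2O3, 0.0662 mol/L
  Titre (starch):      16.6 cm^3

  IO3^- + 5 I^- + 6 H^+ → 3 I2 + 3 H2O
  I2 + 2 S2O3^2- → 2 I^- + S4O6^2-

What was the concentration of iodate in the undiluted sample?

0.0739 mol/L

n(S2O3^2-) = 0.0166 × 0.0662 = 1.10 × 10^-3 mol
n(I2) = n(S2O3^2-)/2 = 5.49 × 10^-4 mol
From the 1:3 ratio, n(IO3^-) in the aliquot = 1/3 × 5.49 × 10^-4 = 1.83 × 10^-4 mol
[IO3^-]_dilute = 1.83 × 10^-4 / 0.0255 = 0.00718 mol/L
[IO3^-]_original = 0.00718 × 100.0/9.72 = 0.0739 mol/L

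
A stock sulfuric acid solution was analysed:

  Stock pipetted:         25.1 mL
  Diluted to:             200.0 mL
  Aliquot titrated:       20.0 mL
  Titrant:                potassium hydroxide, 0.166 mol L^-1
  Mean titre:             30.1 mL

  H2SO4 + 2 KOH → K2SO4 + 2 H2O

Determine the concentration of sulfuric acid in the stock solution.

n(KOH) = 0.0301 × 0.166 = 5.00 × 10^-3 mol
From the 1:2 ratio, n(H2SO4) in the aliquot = 1/2 × 5.00 × 10^-3 = 2.50 × 10^-3 mol
[H2SO4]_dilute = 2.50 × 10^-3 / 0.0200 = 0.125 mol/L
Dilution factor = 200.0 / 25.1 = 7.968
[H2SO4]_stock = 0.125 × 7.968 = 0.995 mol/L

0.995 mol/L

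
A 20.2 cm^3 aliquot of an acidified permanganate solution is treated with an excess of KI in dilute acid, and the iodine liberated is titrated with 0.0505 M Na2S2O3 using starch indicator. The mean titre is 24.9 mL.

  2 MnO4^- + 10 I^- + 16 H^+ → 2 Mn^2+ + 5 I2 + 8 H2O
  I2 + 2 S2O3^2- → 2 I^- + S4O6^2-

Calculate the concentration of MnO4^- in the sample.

0.0124 M

n(S2O3^2-) = 0.0249 × 0.0505 = 1.26 × 10^-3 mol
n(I2) = n(S2O3^2-)/2 = 6.29 × 10^-4 mol
From the 2:5 ratio, n(MnO4^-) in the aliquot = 2/5 × 6.29 × 10^-4 = 2.51 × 10^-4 mol
[MnO4^-] = 2.51 × 10^-4 / 0.0202 = 0.0124 mol/L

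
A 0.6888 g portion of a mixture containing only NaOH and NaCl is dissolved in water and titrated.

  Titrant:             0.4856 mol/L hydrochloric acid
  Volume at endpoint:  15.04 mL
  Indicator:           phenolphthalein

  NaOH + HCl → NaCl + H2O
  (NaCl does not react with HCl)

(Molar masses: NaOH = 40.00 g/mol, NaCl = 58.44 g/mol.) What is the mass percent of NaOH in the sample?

42.41 %

n(HCl) = 0.01504 × 0.4856 = 7.303 × 10^-3 mol
Let x = n(NaOH), y = n(NaCl).
Titrant: 1x = 7.303 × 10^-3;  mass: 40.00x + 58.44y = 0.6888
Solving, x = 7.303 × 10^-3 mol, y = 6.788 × 10^-3 mol
mass of NaOH = 7.303 × 10^-3 × 40.00 = 0.2921 g
% NaOH = 0.2921 / 0.6888 × 100 = 42.41 %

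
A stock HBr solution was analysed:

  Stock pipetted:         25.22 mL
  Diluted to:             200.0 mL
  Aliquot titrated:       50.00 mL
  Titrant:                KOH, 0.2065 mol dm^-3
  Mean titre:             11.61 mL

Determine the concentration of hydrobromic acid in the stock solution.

0.3802 mol/L

HBr + KOH → KBr + H2O
n(KOH) = 0.01161 × 0.2065 = 2.397 × 10^-3 mol
n(HBr) in the aliquot = 2.397 × 10^-3 mol (1:1 ratio)
[HBr]_dilute = 2.397 × 10^-3 / 0.05000 = 0.04795 mol/L
Dilution factor = 200.0 / 25.22 = 7.930
[HBr]_stock = 0.04795 × 7.930 = 0.3802 mol/L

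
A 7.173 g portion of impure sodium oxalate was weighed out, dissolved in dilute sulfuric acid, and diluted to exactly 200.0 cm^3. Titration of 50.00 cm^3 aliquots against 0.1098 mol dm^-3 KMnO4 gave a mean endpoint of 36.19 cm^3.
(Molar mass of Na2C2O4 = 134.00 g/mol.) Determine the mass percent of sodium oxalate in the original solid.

2 MnO4^- + 5 C2O4^2- + 16 H^+ → 2 Mn^2+ + 10 CO2 + 8 H2O
n(KMnO4) per titration = 0.03619 × 0.1098 = 3.974 × 10^-3 mol
From the 5:2 ratio, n(Na2C2O4) in each aliquot = 5/2 × 3.974 × 10^-3 = 9.934 × 10^-3 mol
n(Na2C2O4) in the whole flask = 9.934 × 10^-3 × 200.0/50.00 = 0.03974 mol
mass of Na2C2O4 = 0.03974 × 134.00 = 5.325 g
% Na2C2O4 = 5.325 / 7.173 × 100 = 74.23 %

74.23 %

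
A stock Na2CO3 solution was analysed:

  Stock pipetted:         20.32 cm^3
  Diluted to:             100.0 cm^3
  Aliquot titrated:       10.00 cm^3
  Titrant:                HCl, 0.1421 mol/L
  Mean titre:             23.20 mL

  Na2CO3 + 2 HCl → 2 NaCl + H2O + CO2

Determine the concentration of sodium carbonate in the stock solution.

n(HCl) = 0.02320 × 0.1421 = 3.297 × 10^-3 mol
From the 1:2 ratio, n(Na2CO3) in the aliquot = 1/2 × 3.297 × 10^-3 = 1.648 × 10^-3 mol
[Na2CO3]_dilute = 1.648 × 10^-3 / 0.01000 = 0.1648 mol/L
Dilution factor = 100.0 / 20.32 = 4.921
[Na2CO3]_stock = 0.1648 × 4.921 = 0.8112 mol/L

0.8112 mol/L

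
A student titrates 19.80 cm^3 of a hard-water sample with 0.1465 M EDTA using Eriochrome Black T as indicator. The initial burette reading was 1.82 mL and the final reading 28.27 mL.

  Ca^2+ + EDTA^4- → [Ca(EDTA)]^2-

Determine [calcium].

0.1957 M

n(EDTA) = 0.02645 L × 0.1465 mol/L = 3.875 × 10^-3 mol
n(Ca2+) = 3.875 × 10^-3 mol (1:1 mole ratio)
[Ca2+] = 3.875 × 10^-3 mol / 0.01980 L = 0.1957 mol/L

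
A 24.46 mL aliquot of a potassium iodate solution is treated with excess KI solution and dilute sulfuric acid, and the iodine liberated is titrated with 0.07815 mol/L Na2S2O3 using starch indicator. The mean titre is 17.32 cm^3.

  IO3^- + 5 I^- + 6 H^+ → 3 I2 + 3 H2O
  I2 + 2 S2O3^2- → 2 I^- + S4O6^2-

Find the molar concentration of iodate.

n(S2O3^2-) = 0.01732 × 0.07815 = 1.354 × 10^-3 mol
n(I2) = n(S2O3^2-)/2 = 6.768 × 10^-4 mol
From the 1:3 ratio, n(IO3^-) in the aliquot = 1/3 × 6.768 × 10^-4 = 2.256 × 10^-4 mol
[IO3^-] = 2.256 × 10^-4 / 0.02446 = 0.009223 mol/L

0.009223 mol/L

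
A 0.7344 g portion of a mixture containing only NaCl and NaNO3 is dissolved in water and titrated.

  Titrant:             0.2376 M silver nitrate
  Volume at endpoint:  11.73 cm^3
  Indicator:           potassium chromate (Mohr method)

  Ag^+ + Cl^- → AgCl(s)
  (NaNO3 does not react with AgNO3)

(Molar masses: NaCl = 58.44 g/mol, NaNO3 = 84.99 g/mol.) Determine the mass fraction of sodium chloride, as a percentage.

n(AgNO3) = 0.01173 × 0.2376 = 2.787 × 10^-3 mol
Let x = n(NaCl), y = n(NaNO3).
Titrant: 1x = 2.787 × 10^-3;  mass: 58.44x + 84.99y = 0.7344
Solving, x = 2.787 × 10^-3 mol, y = 6.725 × 10^-3 mol
mass of NaCl = 2.787 × 10^-3 × 58.44 = 0.1629 g
% NaCl = 0.1629 / 0.7344 × 100 = 22.18 %

22.18 %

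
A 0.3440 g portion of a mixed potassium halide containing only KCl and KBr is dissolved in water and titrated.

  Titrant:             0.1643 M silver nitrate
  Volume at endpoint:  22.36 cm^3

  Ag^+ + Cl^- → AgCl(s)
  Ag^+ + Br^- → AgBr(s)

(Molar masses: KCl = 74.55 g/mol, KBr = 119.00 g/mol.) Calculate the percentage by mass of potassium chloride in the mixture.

45.43 %

n(AgNO3) = 0.02236 × 0.1643 = 3.674 × 10^-3 mol
Let x = n(KCl), y = n(KBr).
Titrant: 1x + 1y = 3.674 × 10^-3;  mass: 74.55x + 119.00y = 0.3440
Solving, x = 2.096 × 10^-3 mol, y = 1.578 × 10^-3 mol
mass of KCl = 2.096 × 10^-3 × 74.55 = 0.1563 g
% KCl = 0.1563 / 0.3440 × 100 = 45.43 %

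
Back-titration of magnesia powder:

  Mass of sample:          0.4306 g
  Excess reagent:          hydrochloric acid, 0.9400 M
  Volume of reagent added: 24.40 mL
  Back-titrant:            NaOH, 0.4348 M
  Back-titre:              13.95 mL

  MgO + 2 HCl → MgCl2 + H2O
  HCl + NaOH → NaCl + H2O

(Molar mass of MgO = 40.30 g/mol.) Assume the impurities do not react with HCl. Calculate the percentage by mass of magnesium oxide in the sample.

78.95 %

n(HCl) added = 0.02440 × 0.9400 = 0.02294 mol
n(NaOH) used in back-titration = 0.01395 × 0.4348 = 6.065 × 10^-3 mol
n(HCl) left over = 6.065 × 10^-3 mol (1:1 ratio)
n(HCl) consumed by analyte = 0.02294 − 6.065 × 10^-3 = 0.01687 mol
From the 1:2 ratio, n(MgO) = 1/2 × 0.01687 = 8.435 × 10^-3 mol
mass of MgO = 8.435 × 10^-3 × 40.30 = 0.3399 g
% MgO = 0.3399 / 0.4306 × 100 = 78.95 %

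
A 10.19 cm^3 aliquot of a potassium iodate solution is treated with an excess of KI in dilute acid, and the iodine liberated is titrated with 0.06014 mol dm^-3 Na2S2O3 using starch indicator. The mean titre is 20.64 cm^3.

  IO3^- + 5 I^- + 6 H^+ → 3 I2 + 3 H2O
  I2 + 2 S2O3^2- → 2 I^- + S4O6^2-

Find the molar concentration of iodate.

0.02030 mol/L

n(S2O3^2-) = 0.02064 × 0.06014 = 1.241 × 10^-3 mol
n(I2) = n(S2O3^2-)/2 = 6.206 × 10^-4 mol
From the 1:3 ratio, n(IO3^-) in the aliquot = 1/3 × 6.206 × 10^-4 = 2.069 × 10^-4 mol
[IO3^-] = 2.069 × 10^-4 / 0.01019 = 0.02030 mol/L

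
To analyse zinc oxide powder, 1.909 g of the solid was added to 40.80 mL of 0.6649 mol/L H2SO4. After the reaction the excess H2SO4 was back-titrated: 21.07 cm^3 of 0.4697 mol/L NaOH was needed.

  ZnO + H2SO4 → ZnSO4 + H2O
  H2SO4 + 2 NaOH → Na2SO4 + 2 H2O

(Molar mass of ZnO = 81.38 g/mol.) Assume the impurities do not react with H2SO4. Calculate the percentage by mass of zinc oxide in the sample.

n(H2SO4) added = 0.04080 × 0.6649 = 0.02713 mol
n(NaOH) used in back-titration = 0.02107 × 0.4697 = 9.897 × 10^-3 mol
From the 1:2 ratio, n(H2SO4) left over = 1/2 × 9.897 × 10^-3 = 4.948 × 10^-3 mol
n(H2SO4) consumed by analyte = 0.02713 − 4.948 × 10^-3 = 0.02218 mol
n(ZnO) = 0.02218 mol (1:1 ratio)
mass of ZnO = 0.02218 × 81.38 = 1.805 g
% ZnO = 1.805 / 1.909 × 100 = 94.55 %

94.55 %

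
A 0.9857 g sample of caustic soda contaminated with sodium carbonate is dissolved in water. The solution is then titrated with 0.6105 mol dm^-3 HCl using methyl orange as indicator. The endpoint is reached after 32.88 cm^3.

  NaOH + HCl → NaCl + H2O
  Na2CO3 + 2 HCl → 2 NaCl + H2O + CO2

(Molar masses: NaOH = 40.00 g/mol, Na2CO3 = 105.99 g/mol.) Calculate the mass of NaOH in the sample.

0.2403 g

n(HCl) = 0.03288 × 0.6105 = 0.02007 mol
Let x = n(NaOH), y = n(Na2CO3).
Titrant: 1x + 2y = 0.02007;  mass: 40.00x + 105.99y = 0.9857
Solving, x = 6.009 × 10^-3 mol, y = 7.032 × 10^-3 mol
mass of NaOH = 6.009 × 10^-3 × 40.00 = 0.2403 g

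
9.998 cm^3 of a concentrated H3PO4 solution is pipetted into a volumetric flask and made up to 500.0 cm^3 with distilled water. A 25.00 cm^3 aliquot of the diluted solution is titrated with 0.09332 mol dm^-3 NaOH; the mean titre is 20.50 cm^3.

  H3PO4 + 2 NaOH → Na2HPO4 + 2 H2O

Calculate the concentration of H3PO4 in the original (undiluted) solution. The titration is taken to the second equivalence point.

n(NaOH) = 0.02050 × 0.09332 = 1.913 × 10^-3 mol
From the 1:2 ratio, n(H3PO4) in the aliquot = 1/2 × 1.913 × 10^-3 = 9.565 × 10^-4 mol
[H3PO4]_dilute = 9.565 × 10^-4 / 0.02500 = 0.03826 mol/L
Dilution factor = 500.0 / 9.998 = 50.01
[H3PO4]_stock = 0.03826 × 50.01 = 1.913 mol/L

1.913 mol/L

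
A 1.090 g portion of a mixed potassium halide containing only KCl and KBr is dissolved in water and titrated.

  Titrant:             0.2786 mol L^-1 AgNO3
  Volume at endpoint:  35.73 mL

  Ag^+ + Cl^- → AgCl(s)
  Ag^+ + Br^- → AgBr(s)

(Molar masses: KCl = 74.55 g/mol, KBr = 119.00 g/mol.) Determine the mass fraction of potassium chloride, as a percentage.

n(AgNO3) = 0.03573 × 0.2786 = 9.954 × 10^-3 mol
Let x = n(KCl), y = n(KBr).
Titrant: 1x + 1y = 9.954 × 10^-3;  mass: 74.55x + 119.00y = 1.090
Solving, x = 2.128 × 10^-3 mol, y = 7.827 × 10^-3 mol
mass of KCl = 2.128 × 10^-3 × 74.55 = 0.1586 g
% KCl = 0.1586 / 1.090 × 100 = 14.55 %

14.55 %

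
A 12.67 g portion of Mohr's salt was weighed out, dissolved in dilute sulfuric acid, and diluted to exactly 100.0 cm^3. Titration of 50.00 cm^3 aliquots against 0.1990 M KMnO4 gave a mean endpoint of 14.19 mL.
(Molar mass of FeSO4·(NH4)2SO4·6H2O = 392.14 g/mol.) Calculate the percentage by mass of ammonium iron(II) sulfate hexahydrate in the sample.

87.40 %

MnO4^- + 5 Fe^2+ + 8 H^+ → Mn^2+ + 5 Fe^3+ + 4 H2O
n(KMnO4) per titration = 0.01419 × 0.1990 = 2.824 × 10^-3 mol
From the 5:1 ratio, n(FeSO4·(NH4)2SO4·6H2O) in each aliquot = 5/1 × 2.824 × 10^-3 = 0.01412 mol
n(FeSO4·(NH4)2SO4·6H2O) in the whole flask = 0.01412 × 100.0/50.00 = 0.02824 mol
mass of FeSO4·(NH4)2SO4·6H2O = 0.02824 × 392.14 = 11.07 g
% FeSO4·(NH4)2SO4·6H2O = 11.07 / 12.67 × 100 = 87.40 %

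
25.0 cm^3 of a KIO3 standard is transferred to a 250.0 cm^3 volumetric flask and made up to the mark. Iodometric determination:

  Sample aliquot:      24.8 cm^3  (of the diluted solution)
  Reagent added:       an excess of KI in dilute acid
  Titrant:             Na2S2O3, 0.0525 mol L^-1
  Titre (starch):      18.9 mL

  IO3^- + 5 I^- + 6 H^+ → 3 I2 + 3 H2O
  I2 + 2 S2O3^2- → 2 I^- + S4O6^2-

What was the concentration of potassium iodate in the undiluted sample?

0.0667 mol/L

n(S2O3^2-) = 0.0189 × 0.0525 = 9.92 × 10^-4 mol
n(I2) = n(S2O3^2-)/2 = 4.96 × 10^-4 mol
From the 1:3 ratio, n(IO3^-) in the aliquot = 1/3 × 4.96 × 10^-4 = 1.65 × 10^-4 mol
[IO3^-]_dilute = 1.65 × 10^-4 / 0.0248 = 0.00667 mol/L
[IO3^-]_original = 0.00667 × 250.0/25.0 = 0.0667 mol/L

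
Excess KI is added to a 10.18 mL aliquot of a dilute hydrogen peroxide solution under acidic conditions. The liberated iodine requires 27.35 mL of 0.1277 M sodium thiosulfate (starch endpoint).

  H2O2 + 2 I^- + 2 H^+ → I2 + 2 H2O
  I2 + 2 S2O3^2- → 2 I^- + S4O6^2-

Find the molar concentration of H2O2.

n(S2O3^2-) = 0.02735 × 0.1277 = 3.493 × 10^-3 mol
n(I2) = n(S2O3^2-)/2 = 1.746 × 10^-3 mol
n(H2O2) in the aliquot = 1.746 × 10^-3 mol (1:1 ratio)
[H2O2] = 1.746 × 10^-3 / 0.01018 = 0.1715 mol/L

0.1715 M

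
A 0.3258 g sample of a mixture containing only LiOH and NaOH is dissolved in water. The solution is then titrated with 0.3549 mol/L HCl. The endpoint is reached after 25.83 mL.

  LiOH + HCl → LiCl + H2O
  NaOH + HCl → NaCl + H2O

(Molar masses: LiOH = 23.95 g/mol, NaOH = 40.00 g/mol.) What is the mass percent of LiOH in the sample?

n(HCl) = 0.02583 × 0.3549 = 9.167 × 10^-3 mol
Let x = n(LiOH), y = n(NaOH).
Titrant: 1x + 1y = 9.167 × 10^-3;  mass: 23.95x + 40.00y = 0.3258
Solving, x = 2.547 × 10^-3 mol, y = 6.620 × 10^-3 mol
mass of LiOH = 2.547 × 10^-3 × 23.95 = 0.06101 g
% LiOH = 0.06101 / 0.3258 × 100 = 18.72 %

18.72 %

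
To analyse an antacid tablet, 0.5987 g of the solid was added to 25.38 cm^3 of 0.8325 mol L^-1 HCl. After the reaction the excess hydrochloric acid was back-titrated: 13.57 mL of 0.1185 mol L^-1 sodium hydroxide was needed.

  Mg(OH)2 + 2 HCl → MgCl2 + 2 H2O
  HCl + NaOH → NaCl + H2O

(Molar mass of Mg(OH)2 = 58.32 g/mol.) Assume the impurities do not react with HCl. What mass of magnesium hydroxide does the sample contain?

0.5692 g

n(HCl) added = 0.02538 × 0.8325 = 0.02113 mol
n(NaOH) used in back-titration = 0.01357 × 0.1185 = 1.608 × 10^-3 mol
n(HCl) left over = 1.608 × 10^-3 mol (1:1 ratio)
n(HCl) consumed by analyte = 0.02113 − 1.608 × 10^-3 = 0.01952 mol
From the 1:2 ratio, n(Mg(OH)2) = 1/2 × 0.01952 = 9.760 × 10^-3 mol
mass of Mg(OH)2 = 9.760 × 10^-3 × 58.32 = 0.5692 g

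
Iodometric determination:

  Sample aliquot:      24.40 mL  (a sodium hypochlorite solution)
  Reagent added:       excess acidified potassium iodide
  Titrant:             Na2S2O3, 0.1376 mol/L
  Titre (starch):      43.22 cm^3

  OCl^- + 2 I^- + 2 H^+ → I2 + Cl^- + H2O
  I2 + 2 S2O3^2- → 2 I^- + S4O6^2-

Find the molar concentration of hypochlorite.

n(S2O3^2-) = 0.04322 × 0.1376 = 5.947 × 10^-3 mol
n(I2) = n(S2O3^2-)/2 = 2.974 × 10^-3 mol
n(OCl^-) in the aliquot = 2.974 × 10^-3 mol (1:1 ratio)
[OCl^-] = 2.974 × 10^-3 / 0.02440 = 0.1219 mol/L

0.1219 mol/L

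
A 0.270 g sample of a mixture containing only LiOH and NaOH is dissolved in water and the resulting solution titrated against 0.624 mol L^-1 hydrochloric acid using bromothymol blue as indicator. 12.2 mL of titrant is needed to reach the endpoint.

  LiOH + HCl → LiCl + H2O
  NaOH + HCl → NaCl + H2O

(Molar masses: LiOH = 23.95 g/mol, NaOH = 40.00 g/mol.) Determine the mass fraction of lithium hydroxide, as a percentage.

n(HCl) = 0.0122 × 0.624 = 7.61 × 10^-3 mol
Let x = n(LiOH), y = n(NaOH).
Titrant: 1x + 1y = 7.61 × 10^-3;  mass: 23.95x + 40.00y = 0.270
Solving, x = 2.15 × 10^-3 mol, y = 5.46 × 10^-3 mol
mass of LiOH = 2.15 × 10^-3 × 23.95 = 0.0515 g
% LiOH = 0.0515 / 0.270 × 100 = 19.1 %

19.1 %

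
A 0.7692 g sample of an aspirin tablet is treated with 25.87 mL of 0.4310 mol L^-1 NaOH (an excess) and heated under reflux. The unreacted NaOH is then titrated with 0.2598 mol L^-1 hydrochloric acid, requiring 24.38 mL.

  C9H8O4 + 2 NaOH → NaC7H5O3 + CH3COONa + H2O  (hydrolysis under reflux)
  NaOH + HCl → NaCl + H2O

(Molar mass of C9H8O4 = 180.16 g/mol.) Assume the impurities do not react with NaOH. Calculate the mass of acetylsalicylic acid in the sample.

0.4338 g

n(NaOH) added = 0.02587 × 0.4310 = 0.01115 mol
n(HCl) used in back-titration = 0.02438 × 0.2598 = 6.334 × 10^-3 mol
n(NaOH) left over = 6.334 × 10^-3 mol (1:1 ratio)
n(NaOH) consumed by analyte = 0.01115 − 6.334 × 10^-3 = 4.816 × 10^-3 mol
From the 1:2 ratio, n(C9H8O4) = 1/2 × 4.816 × 10^-3 = 2.408 × 10^-3 mol
mass of C9H8O4 = 2.408 × 10^-3 × 180.16 = 0.4338 g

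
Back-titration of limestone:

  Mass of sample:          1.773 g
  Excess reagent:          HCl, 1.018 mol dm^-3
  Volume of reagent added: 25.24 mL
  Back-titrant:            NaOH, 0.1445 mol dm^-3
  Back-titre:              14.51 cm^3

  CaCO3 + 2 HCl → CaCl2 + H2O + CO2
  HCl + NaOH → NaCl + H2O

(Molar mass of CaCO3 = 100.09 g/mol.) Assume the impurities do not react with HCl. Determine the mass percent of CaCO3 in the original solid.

66.61 %

n(HCl) added = 0.02524 × 1.018 = 0.02569 mol
n(NaOH) used in back-titration = 0.01451 × 0.1445 = 2.097 × 10^-3 mol
n(HCl) left over = 2.097 × 10^-3 mol (1:1 ratio)
n(HCl) consumed by analyte = 0.02569 − 2.097 × 10^-3 = 0.02360 mol
From the 1:2 ratio, n(CaCO3) = 1/2 × 0.02360 = 0.01180 mol
mass of CaCO3 = 0.01180 × 100.09 = 1.181 g
% CaCO3 = 1.181 / 1.773 × 100 = 66.61 %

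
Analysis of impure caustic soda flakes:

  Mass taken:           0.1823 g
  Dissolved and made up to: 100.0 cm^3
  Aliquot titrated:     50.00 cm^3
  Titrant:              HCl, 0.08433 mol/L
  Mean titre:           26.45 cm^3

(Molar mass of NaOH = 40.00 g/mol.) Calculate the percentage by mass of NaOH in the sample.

97.88 %

NaOH + HCl → NaCl + H2O
n(HCl) per titration = 0.02645 × 0.08433 = 2.231 × 10^-3 mol
n(NaOH) in each aliquot = 2.231 × 10^-3 mol (1:1 ratio)
n(NaOH) in the whole flask = 2.231 × 10^-3 × 100.0/50.00 = 4.461 × 10^-3 mol
mass of NaOH = 4.461 × 10^-3 × 40.00 = 0.1784 g
% NaOH = 0.1784 / 0.1823 × 100 = 97.88 %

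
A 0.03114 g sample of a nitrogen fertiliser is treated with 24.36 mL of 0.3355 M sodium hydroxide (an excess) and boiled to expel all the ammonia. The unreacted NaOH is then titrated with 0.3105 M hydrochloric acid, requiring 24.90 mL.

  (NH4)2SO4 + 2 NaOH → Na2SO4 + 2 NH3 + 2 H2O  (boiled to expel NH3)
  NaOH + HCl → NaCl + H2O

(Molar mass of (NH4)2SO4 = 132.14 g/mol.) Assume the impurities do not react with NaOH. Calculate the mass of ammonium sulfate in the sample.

0.02916 g

n(NaOH) added = 0.02436 × 0.3355 = 8.173 × 10^-3 mol
n(HCl) used in back-titration = 0.02490 × 0.3105 = 7.731 × 10^-3 mol
n(NaOH) left over = 7.731 × 10^-3 mol (1:1 ratio)
n(NaOH) consumed by analyte = 8.173 × 10^-3 − 7.731 × 10^-3 = 4.413 × 10^-4 mol
From the 1:2 ratio, n((NH4)2SO4) = 1/2 × 4.413 × 10^-4 = 2.207 × 10^-4 mol
mass of (NH4)2SO4 = 2.207 × 10^-4 × 132.14 = 0.02916 g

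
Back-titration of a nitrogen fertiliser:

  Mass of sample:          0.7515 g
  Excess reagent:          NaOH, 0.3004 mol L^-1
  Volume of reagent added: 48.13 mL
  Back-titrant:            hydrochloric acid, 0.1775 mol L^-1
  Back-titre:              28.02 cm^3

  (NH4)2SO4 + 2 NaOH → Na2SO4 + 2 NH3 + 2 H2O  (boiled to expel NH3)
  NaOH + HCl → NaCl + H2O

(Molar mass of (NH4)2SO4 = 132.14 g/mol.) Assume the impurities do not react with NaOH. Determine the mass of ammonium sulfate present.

0.6267 g

n(NaOH) added = 0.04813 × 0.3004 = 0.01446 mol
n(HCl) used in back-titration = 0.02802 × 0.1775 = 4.974 × 10^-3 mol
n(NaOH) left over = 4.974 × 10^-3 mol (1:1 ratio)
n(NaOH) consumed by analyte = 0.01446 − 4.974 × 10^-3 = 9.485 × 10^-3 mol
From the 1:2 ratio, n((NH4)2SO4) = 1/2 × 9.485 × 10^-3 = 4.742 × 10^-3 mol
mass of (NH4)2SO4 = 4.742 × 10^-3 × 132.14 = 0.6267 g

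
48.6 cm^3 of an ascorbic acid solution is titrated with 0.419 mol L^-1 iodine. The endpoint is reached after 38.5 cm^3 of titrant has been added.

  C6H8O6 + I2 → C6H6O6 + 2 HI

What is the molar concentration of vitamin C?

n(I2) = 0.0385 L × 0.419 mol/L = 0.0161 mol
n(C6H8O6) = 0.0161 mol (1:1 mole ratio)
[C6H8O6] = 0.0161 mol / 0.0486 L = 0.332 mol/L

0.332 mol/L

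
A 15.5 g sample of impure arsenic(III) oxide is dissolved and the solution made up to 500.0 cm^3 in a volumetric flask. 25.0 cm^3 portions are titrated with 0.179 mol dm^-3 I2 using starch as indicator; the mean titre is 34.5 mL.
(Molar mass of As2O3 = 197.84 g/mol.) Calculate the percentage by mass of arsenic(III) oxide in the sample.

78.8 %

As2O3 + 2 I2 + 2 H2O → As2O5 + 4 HI
n(I2) per titration = 0.0345 × 0.179 = 6.18 × 10^-3 mol
From the 1:2 ratio, n(As2O3) in each aliquot = 1/2 × 6.18 × 10^-3 = 3.09 × 10^-3 mol
n(As2O3) in the whole flask = 3.09 × 10^-3 × 500.0/25.0 = 0.0618 mol
mass of As2O3 = 0.0618 × 197.84 = 12.2 g
% As2O3 = 12.2 / 15.5 × 100 = 78.8 %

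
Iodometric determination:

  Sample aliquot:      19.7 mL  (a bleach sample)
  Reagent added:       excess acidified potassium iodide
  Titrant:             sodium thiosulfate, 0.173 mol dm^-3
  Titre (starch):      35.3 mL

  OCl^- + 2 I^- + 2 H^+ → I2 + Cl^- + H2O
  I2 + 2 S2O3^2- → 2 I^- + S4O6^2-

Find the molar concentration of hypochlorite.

0.155 mol/L

n(S2O3^2-) = 0.0353 × 0.173 = 6.11 × 10^-3 mol
n(I2) = n(S2O3^2-)/2 = 3.05 × 10^-3 mol
n(OCl^-) in the aliquot = 3.05 × 10^-3 mol (1:1 ratio)
[OCl^-] = 3.05 × 10^-3 / 0.0197 = 0.155 mol/L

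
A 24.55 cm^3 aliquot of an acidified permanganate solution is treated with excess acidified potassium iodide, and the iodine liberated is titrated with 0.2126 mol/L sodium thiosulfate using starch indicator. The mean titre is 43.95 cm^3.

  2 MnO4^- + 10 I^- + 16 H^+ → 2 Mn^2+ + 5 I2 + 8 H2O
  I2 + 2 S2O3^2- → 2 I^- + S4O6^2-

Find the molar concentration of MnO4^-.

0.07612 mol/L

n(S2O3^2-) = 0.04395 × 0.2126 = 9.344 × 10^-3 mol
n(I2) = n(S2O3^2-)/2 = 4.672 × 10^-3 mol
From the 2:5 ratio, n(MnO4^-) in the aliquot = 2/5 × 4.672 × 10^-3 = 1.869 × 10^-3 mol
[MnO4^-] = 1.869 × 10^-3 / 0.02455 = 0.07612 mol/L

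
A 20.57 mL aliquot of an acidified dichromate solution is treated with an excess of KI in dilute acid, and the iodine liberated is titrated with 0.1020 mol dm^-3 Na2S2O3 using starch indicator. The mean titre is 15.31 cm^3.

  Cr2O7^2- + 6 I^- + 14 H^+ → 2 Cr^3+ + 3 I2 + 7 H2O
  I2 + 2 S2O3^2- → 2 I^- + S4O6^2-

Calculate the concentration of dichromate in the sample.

n(S2O3^2-) = 0.01531 × 0.1020 = 1.562 × 10^-3 mol
n(I2) = n(S2O3^2-)/2 = 7.808 × 10^-4 mol
From the 1:3 ratio, n(Cr2O7^2-) in the aliquot = 1/3 × 7.808 × 10^-4 = 2.603 × 10^-4 mol
[Cr2O7^2-] = 2.603 × 10^-4 / 0.02057 = 0.01265 mol/L

0.01265 mol/L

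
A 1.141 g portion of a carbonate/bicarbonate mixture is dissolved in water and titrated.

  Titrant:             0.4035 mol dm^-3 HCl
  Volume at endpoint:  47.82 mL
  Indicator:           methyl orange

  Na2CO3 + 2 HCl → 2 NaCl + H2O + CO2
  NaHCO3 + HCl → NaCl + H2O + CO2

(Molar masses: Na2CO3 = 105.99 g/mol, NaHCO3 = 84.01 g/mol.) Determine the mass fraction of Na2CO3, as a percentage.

n(HCl) = 0.04782 × 0.4035 = 0.01930 mol
Let x = n(Na2CO3), y = n(NaHCO3).
Titrant: 2x + 1y = 0.01930;  mass: 105.99x + 84.01y = 1.141
Solving, x = 7.738 × 10^-3 mol, y = 3.819 × 10^-3 mol
mass of Na2CO3 = 7.738 × 10^-3 × 105.99 = 0.8202 g
% Na2CO3 = 0.8202 / 1.141 × 100 = 71.88 %

71.88 %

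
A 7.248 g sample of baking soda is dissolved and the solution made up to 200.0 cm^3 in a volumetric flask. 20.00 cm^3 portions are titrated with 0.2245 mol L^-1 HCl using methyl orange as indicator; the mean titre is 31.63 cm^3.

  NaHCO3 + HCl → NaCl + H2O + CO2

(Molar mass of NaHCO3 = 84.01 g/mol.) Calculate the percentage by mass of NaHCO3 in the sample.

n(HCl) per titration = 0.03163 × 0.2245 = 7.101 × 10^-3 mol
n(NaHCO3) in each aliquot = 7.101 × 10^-3 mol (1:1 ratio)
n(NaHCO3) in the whole flask = 7.101 × 10^-3 × 200.0/20.00 = 0.07101 mol
mass of NaHCO3 = 0.07101 × 84.01 = 5.965 g
% NaHCO3 = 5.965 / 7.248 × 100 = 82.31 %

82.31 %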